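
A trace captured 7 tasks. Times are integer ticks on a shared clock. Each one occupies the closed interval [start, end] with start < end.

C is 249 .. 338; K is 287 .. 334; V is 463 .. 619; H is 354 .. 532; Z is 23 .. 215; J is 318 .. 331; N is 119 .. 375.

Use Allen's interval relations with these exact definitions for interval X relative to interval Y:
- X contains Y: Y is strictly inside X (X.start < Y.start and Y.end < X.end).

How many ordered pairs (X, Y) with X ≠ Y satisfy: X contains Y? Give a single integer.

Checking all 42 ordered pairs for relation 'contains'; matching pairs in alphabetical order:
(C, J): C contains J ✓
(C, K): C contains K ✓
(K, J): K contains J ✓
(N, C): N contains C ✓
(N, J): N contains J ✓
(N, K): N contains K ✓
Count: 6.

6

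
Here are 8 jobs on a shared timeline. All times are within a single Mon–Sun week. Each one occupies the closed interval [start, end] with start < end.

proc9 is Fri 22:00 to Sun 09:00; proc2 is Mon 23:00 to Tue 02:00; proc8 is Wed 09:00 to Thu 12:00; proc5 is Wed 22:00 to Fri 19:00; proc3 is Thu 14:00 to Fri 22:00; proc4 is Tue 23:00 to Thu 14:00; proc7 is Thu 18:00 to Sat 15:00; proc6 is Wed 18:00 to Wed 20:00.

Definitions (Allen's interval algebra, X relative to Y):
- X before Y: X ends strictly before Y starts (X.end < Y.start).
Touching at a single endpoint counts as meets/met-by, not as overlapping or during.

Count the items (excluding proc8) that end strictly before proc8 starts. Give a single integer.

1

Target proc8 = [Wed 09:00, Thu 12:00].
proc2 [Mon 23:00, Tue 02:00] → before → counts.
proc3 [Thu 14:00, Fri 22:00] → after → no.
proc4 [Tue 23:00, Thu 14:00] → contains → no.
proc5 [Wed 22:00, Fri 19:00] → overlapped-by → no.
proc6 [Wed 18:00, Wed 20:00] → during → no.
proc7 [Thu 18:00, Sat 15:00] → after → no.
proc9 [Fri 22:00, Sun 09:00] → after → no.
Total: 1.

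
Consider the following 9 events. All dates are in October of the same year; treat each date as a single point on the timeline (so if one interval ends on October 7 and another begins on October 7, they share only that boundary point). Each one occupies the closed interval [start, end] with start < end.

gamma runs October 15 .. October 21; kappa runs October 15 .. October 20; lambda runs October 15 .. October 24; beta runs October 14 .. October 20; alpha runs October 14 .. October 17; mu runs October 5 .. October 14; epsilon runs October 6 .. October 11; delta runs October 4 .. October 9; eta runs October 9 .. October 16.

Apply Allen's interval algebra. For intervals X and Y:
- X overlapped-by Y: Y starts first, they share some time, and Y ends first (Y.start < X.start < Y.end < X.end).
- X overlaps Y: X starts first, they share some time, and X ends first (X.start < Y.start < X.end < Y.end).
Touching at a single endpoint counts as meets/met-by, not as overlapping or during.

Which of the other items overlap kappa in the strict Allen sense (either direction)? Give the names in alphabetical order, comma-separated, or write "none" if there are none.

Target kappa = [October 15, October 20].
alpha [October 14, October 17] → overlaps → yes.
beta [October 14, October 20] → finished-by → no.
delta [October 4, October 9] → before → no.
epsilon [October 6, October 11] → before → no.
eta [October 9, October 16] → overlaps → yes.
gamma [October 15, October 21] → started-by → no.
lambda [October 15, October 24] → started-by → no.
mu [October 5, October 14] → before → no.
Result: alpha, eta.

alpha, eta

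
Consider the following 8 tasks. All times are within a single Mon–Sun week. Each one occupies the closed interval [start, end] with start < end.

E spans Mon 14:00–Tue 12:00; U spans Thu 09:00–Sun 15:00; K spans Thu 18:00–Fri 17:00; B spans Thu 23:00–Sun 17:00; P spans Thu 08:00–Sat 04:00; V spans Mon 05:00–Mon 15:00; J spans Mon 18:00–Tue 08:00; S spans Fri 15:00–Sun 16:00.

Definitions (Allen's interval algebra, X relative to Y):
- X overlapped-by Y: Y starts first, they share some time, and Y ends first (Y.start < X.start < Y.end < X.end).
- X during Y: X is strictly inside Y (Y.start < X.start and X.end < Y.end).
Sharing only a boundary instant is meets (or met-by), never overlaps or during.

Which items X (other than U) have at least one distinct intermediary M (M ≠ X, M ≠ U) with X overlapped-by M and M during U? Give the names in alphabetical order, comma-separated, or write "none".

B, S

Target U = [Thu 09:00, Sun 15:00].
Intermediaries M with M during U: K.
Via K — items with X overlapped-by K: B, S.
Union: B, S.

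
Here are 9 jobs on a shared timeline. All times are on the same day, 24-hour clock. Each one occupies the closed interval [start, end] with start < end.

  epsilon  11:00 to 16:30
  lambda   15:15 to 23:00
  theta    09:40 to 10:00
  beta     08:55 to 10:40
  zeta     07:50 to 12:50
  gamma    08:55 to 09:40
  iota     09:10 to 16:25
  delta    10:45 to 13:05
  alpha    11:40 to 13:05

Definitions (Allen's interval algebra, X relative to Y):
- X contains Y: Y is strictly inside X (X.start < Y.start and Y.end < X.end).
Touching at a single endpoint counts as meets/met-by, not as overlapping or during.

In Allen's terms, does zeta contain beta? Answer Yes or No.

zeta = [07:50, 12:50], beta = [08:55, 10:40].
Actual relation of zeta to beta: contains.
Asked whether 'contains' holds → Yes.

Yes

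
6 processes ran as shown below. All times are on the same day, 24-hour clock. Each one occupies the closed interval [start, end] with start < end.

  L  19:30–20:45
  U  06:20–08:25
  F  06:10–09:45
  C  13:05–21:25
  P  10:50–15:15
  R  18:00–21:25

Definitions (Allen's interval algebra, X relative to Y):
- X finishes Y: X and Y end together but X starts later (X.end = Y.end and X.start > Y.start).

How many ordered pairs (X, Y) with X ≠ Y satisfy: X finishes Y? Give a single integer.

1

Checking all 30 ordered pairs for relation 'finishes'; matching pairs in alphabetical order:
(R, C): R finishes C ✓
Count: 1.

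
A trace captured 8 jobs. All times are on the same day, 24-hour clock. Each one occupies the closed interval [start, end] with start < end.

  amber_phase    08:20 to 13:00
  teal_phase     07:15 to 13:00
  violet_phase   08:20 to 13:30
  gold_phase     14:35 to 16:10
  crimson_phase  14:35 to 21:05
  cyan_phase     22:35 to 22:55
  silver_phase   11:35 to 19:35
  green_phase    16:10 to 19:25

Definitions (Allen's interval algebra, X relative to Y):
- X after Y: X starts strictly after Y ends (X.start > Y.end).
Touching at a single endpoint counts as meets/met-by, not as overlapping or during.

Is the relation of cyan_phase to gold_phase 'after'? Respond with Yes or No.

cyan_phase = [22:35, 22:55], gold_phase = [14:35, 16:10].
Actual relation of cyan_phase to gold_phase: after.
Asked whether 'after' holds → Yes.

Yes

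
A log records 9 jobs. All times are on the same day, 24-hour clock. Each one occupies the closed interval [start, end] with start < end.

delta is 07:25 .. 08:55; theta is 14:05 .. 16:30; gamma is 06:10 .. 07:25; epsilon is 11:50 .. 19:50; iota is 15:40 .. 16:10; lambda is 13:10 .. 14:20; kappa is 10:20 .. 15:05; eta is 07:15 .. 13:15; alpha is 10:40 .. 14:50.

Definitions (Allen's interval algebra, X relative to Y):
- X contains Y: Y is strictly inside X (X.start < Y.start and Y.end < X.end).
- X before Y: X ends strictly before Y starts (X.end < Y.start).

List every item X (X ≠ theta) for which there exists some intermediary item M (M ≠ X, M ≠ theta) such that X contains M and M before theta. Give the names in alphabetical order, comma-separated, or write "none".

eta

Target theta = [14:05, 16:30].
Intermediaries M with M before theta: delta, eta, gamma.
Via delta — items with X contains delta: eta.
Via eta — items with X contains eta: none.
Via gamma — items with X contains gamma: none.
Union: eta.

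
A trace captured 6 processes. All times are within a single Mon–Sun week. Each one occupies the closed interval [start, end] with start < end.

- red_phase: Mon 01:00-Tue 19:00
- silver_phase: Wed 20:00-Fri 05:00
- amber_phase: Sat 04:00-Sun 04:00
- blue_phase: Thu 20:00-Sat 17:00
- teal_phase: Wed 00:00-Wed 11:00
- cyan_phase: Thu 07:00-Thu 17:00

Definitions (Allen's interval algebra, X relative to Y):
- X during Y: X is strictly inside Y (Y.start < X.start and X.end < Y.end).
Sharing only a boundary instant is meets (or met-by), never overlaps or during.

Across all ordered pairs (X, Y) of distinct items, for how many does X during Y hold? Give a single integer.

Checking all 30 ordered pairs for relation 'during'; matching pairs in alphabetical order:
(cyan_phase, silver_phase): cyan_phase during silver_phase ✓
Count: 1.

1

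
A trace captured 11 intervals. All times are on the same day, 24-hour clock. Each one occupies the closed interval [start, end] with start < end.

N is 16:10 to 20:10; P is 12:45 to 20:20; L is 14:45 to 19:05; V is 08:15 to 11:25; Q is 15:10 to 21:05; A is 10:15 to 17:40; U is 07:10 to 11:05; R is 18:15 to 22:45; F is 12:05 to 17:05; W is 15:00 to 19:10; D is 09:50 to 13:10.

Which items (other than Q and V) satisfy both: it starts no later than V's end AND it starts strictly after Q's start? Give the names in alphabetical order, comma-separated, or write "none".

Conditions: its start is no later than V's end (X.start <= 11:25) AND its start is strictly after Q's start (X.start > 15:10).
A: start 10:15 <= 11:25? ✓; start 10:15 > 15:10? ✗ → no.
D: start 09:50 <= 11:25? ✓; start 09:50 > 15:10? ✗ → no.
F: start 12:05 <= 11:25? ✗; start 12:05 > 15:10? ✗ → no.
L: start 14:45 <= 11:25? ✗; start 14:45 > 15:10? ✗ → no.
N: start 16:10 <= 11:25? ✗; start 16:10 > 15:10? ✓ → no.
P: start 12:45 <= 11:25? ✗; start 12:45 > 15:10? ✗ → no.
R: start 18:15 <= 11:25? ✗; start 18:15 > 15:10? ✓ → no.
U: start 07:10 <= 11:25? ✓; start 07:10 > 15:10? ✗ → no.
W: start 15:00 <= 11:25? ✗; start 15:00 > 15:10? ✗ → no.
Result: none.

none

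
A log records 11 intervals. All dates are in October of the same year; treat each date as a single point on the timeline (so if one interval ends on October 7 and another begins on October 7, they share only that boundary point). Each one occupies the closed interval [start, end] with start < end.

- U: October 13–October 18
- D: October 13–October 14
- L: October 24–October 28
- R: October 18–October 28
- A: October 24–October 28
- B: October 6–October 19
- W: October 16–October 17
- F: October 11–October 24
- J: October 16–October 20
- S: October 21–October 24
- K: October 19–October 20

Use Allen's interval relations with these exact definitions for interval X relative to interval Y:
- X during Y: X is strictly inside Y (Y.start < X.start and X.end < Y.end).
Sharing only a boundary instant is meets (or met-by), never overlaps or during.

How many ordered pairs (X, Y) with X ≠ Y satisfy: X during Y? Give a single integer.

Checking all 110 ordered pairs for relation 'during'; matching pairs in alphabetical order:
(D, B): D during B ✓
(D, F): D during F ✓
(J, F): J during F ✓
(K, F): K during F ✓
(K, R): K during R ✓
(S, R): S during R ✓
(U, B): U during B ✓
(U, F): U during F ✓
(W, B): W during B ✓
(W, F): W during F ✓
(W, U): W during U ✓
Count: 11.

11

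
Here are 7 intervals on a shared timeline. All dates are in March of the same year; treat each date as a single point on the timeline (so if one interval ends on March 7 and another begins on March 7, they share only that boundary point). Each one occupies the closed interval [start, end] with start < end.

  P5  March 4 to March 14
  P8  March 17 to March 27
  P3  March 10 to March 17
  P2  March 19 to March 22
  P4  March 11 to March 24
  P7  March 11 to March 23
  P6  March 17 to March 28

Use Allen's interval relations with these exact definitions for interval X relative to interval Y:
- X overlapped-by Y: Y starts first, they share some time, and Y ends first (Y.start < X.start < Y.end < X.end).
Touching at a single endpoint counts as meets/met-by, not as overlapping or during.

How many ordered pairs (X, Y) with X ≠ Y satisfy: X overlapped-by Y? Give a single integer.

9

Checking all 42 ordered pairs for relation 'overlapped-by'; matching pairs in alphabetical order:
(P3, P5): P3 overlapped-by P5 ✓
(P4, P3): P4 overlapped-by P3 ✓
(P4, P5): P4 overlapped-by P5 ✓
(P6, P4): P6 overlapped-by P4 ✓
(P6, P7): P6 overlapped-by P7 ✓
(P7, P3): P7 overlapped-by P3 ✓
(P7, P5): P7 overlapped-by P5 ✓
(P8, P4): P8 overlapped-by P4 ✓
(P8, P7): P8 overlapped-by P7 ✓
Count: 9.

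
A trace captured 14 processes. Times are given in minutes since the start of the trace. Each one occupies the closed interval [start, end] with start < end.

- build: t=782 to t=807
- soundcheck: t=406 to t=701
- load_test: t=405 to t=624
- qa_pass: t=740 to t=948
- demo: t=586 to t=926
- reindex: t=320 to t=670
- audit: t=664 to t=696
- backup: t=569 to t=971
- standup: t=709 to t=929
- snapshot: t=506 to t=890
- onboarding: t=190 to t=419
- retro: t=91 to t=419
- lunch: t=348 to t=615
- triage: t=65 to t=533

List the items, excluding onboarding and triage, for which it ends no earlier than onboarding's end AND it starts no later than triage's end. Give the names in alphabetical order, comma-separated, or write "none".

Conditions: its end is no earlier than onboarding's end (X.end >= t=419) AND its start is no later than triage's end (X.start <= t=533).
audit: end t=696 >= t=419? ✓; start t=664 <= t=533? ✗ → no.
backup: end t=971 >= t=419? ✓; start t=569 <= t=533? ✗ → no.
build: end t=807 >= t=419? ✓; start t=782 <= t=533? ✗ → no.
demo: end t=926 >= t=419? ✓; start t=586 <= t=533? ✗ → no.
load_test: end t=624 >= t=419? ✓; start t=405 <= t=533? ✓ → yes.
lunch: end t=615 >= t=419? ✓; start t=348 <= t=533? ✓ → yes.
qa_pass: end t=948 >= t=419? ✓; start t=740 <= t=533? ✗ → no.
reindex: end t=670 >= t=419? ✓; start t=320 <= t=533? ✓ → yes.
retro: end t=419 >= t=419? ✓; start t=91 <= t=533? ✓ → yes.
snapshot: end t=890 >= t=419? ✓; start t=506 <= t=533? ✓ → yes.
soundcheck: end t=701 >= t=419? ✓; start t=406 <= t=533? ✓ → yes.
standup: end t=929 >= t=419? ✓; start t=709 <= t=533? ✗ → no.
Result: load_test, lunch, reindex, retro, snapshot, soundcheck.

load_test, lunch, reindex, retro, snapshot, soundcheck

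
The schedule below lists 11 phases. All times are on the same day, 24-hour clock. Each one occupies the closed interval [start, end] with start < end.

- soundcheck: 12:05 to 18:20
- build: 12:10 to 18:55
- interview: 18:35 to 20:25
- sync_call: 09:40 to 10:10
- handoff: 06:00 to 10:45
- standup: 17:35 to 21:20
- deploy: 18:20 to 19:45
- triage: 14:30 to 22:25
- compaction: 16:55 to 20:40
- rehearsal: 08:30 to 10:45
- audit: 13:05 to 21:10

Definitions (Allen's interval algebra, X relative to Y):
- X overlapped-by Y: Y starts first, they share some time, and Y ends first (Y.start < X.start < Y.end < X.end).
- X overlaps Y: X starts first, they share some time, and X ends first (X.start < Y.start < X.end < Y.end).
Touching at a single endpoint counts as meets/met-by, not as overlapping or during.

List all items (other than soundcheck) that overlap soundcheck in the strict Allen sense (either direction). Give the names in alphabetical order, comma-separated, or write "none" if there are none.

audit, build, compaction, standup, triage

Target soundcheck = [12:05, 18:20].
audit [13:05, 21:10] → overlapped-by → yes.
build [12:10, 18:55] → overlapped-by → yes.
compaction [16:55, 20:40] → overlapped-by → yes.
deploy [18:20, 19:45] → met-by → no.
handoff [06:00, 10:45] → before → no.
interview [18:35, 20:25] → after → no.
rehearsal [08:30, 10:45] → before → no.
standup [17:35, 21:20] → overlapped-by → yes.
sync_call [09:40, 10:10] → before → no.
triage [14:30, 22:25] → overlapped-by → yes.
Result: audit, build, compaction, standup, triage.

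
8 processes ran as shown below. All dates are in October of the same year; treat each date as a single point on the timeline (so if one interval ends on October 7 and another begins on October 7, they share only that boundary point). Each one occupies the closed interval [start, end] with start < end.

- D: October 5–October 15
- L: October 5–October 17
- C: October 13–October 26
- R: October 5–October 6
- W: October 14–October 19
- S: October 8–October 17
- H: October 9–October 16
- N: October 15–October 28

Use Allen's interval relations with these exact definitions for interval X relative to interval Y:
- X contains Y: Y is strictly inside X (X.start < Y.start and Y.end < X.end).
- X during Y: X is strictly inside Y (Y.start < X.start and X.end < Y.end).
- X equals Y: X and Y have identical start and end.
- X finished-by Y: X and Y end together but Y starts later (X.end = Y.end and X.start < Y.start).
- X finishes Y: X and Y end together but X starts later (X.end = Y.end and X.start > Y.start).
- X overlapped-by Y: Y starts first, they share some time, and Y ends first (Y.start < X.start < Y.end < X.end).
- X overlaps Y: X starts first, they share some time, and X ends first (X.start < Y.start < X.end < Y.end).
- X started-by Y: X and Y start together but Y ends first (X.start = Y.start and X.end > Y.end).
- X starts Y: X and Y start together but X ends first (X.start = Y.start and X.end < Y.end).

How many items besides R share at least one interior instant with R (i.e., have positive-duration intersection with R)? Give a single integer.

Target R = [October 5, October 6].
C [October 13, October 26] → after → no.
D [October 5, October 15] → started-by → counts.
H [October 9, October 16] → after → no.
L [October 5, October 17] → started-by → counts.
N [October 15, October 28] → after → no.
S [October 8, October 17] → after → no.
W [October 14, October 19] → after → no.
Total: 2.

2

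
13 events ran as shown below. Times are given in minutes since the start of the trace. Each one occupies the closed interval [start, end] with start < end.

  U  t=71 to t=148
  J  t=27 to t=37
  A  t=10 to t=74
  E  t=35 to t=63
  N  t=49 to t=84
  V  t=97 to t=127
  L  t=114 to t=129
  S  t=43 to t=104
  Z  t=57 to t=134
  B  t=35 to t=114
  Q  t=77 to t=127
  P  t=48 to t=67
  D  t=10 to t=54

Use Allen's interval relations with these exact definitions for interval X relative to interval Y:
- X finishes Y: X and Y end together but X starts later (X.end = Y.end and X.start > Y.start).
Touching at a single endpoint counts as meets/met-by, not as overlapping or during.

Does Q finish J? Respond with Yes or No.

Q = [t=77, t=127], J = [t=27, t=37].
Actual relation of Q to J: after.
Asked whether 'finishes' holds → No.

No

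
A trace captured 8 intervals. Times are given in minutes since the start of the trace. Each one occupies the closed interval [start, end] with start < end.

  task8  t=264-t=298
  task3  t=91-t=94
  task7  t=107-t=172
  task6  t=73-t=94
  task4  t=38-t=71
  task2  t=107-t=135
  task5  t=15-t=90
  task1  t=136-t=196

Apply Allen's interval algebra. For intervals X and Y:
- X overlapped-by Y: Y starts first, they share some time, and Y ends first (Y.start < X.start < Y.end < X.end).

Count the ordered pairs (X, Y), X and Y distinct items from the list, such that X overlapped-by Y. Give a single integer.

Checking all 56 ordered pairs for relation 'overlapped-by'; matching pairs in alphabetical order:
(task1, task7): task1 overlapped-by task7 ✓
(task6, task5): task6 overlapped-by task5 ✓
Count: 2.

2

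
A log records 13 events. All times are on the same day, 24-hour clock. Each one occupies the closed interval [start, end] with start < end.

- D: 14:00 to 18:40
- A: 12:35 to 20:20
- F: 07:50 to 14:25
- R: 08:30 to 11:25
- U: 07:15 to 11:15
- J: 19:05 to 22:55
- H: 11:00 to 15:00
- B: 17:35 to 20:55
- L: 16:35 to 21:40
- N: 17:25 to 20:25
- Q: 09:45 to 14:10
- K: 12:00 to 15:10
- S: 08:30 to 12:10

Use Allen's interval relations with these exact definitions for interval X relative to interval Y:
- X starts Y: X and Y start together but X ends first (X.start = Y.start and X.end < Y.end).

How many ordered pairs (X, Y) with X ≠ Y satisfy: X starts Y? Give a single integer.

Checking all 156 ordered pairs for relation 'starts'; matching pairs in alphabetical order:
(R, S): R starts S ✓
Count: 1.

1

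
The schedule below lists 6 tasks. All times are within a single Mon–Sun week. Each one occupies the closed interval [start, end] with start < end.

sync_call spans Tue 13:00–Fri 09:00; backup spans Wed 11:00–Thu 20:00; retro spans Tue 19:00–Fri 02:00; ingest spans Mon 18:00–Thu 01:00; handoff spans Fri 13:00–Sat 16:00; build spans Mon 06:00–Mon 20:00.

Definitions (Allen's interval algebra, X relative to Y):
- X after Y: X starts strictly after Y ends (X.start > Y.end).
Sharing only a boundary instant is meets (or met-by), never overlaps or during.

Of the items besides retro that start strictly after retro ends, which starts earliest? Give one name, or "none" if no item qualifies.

handoff

Target retro = [Tue 19:00, Fri 02:00].
backup [Wed 11:00, Thu 20:00] → during → excluded.
build [Mon 06:00, Mon 20:00] → before → excluded.
handoff [Fri 13:00, Sat 16:00] → after → candidate.
ingest [Mon 18:00, Thu 01:00] → overlaps → excluded.
sync_call [Tue 13:00, Fri 09:00] → contains → excluded.
Among candidates, earliest start is Fri 13:00 → handoff.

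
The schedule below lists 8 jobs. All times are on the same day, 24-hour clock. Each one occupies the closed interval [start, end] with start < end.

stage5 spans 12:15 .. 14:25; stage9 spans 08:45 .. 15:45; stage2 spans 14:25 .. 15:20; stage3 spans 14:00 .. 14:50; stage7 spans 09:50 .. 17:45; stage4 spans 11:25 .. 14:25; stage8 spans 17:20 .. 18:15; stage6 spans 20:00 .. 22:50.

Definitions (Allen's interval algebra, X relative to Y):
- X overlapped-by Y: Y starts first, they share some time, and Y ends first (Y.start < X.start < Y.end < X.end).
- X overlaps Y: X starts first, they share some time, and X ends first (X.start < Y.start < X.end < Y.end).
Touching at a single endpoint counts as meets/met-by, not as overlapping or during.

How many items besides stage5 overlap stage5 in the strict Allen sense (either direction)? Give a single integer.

1

Target stage5 = [12:15, 14:25].
stage2 [14:25, 15:20] → met-by → no.
stage3 [14:00, 14:50] → overlapped-by → counts.
stage4 [11:25, 14:25] → finished-by → no.
stage6 [20:00, 22:50] → after → no.
stage7 [09:50, 17:45] → contains → no.
stage8 [17:20, 18:15] → after → no.
stage9 [08:45, 15:45] → contains → no.
Total: 1.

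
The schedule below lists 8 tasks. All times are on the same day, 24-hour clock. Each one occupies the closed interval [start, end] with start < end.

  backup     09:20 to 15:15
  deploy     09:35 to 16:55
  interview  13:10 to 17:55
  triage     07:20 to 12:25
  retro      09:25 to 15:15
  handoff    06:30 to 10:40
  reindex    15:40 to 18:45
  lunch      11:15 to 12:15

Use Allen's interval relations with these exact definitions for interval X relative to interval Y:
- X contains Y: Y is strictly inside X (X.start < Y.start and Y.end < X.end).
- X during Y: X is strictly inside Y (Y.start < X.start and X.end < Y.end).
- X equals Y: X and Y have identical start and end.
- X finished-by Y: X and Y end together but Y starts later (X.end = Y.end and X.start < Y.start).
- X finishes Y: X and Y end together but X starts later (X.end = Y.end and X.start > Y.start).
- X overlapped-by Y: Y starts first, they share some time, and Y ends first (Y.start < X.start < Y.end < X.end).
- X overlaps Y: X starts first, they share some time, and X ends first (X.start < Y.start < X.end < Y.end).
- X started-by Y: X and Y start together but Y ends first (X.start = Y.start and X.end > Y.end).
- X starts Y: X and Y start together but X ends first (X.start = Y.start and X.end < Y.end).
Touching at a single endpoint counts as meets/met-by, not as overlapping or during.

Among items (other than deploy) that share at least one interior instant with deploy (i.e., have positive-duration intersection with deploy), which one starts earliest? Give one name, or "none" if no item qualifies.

Target deploy = [09:35, 16:55].
backup [09:20, 15:15] → overlaps → candidate.
handoff [06:30, 10:40] → overlaps → candidate.
interview [13:10, 17:55] → overlapped-by → candidate.
lunch [11:15, 12:15] → during → candidate.
reindex [15:40, 18:45] → overlapped-by → candidate.
retro [09:25, 15:15] → overlaps → candidate.
triage [07:20, 12:25] → overlaps → candidate.
Among candidates, earliest start is 06:30 → handoff.

handoff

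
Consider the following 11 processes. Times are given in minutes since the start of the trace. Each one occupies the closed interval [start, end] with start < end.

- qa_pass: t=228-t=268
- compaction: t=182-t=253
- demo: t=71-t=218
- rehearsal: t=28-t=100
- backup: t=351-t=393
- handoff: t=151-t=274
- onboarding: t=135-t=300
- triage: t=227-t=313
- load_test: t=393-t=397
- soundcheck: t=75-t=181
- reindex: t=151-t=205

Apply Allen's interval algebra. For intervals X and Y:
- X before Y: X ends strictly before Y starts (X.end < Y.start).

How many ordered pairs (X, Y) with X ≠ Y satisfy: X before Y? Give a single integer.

Checking all 110 ordered pairs for relation 'before'; matching pairs in alphabetical order:
(compaction, backup): compaction before backup ✓
(compaction, load_test): compaction before load_test ✓
(demo, backup): demo before backup ✓
(demo, load_test): demo before load_test ✓
(demo, qa_pass): demo before qa_pass ✓
(demo, triage): demo before triage ✓
(handoff, backup): handoff before backup ✓
(handoff, load_test): handoff before load_test ✓
(onboarding, backup): onboarding before backup ✓
(onboarding, load_test): onboarding before load_test ✓
(qa_pass, backup): qa_pass before backup ✓
(qa_pass, load_test): qa_pass before load_test ✓
(rehearsal, backup): rehearsal before backup ✓
(rehearsal, compaction): rehearsal before compaction ✓
(rehearsal, handoff): rehearsal before handoff ✓
(rehearsal, load_test): rehearsal before load_test ✓
(rehearsal, onboarding): rehearsal before onboarding ✓
(rehearsal, qa_pass): rehearsal before qa_pass ✓
(rehearsal, reindex): rehearsal before reindex ✓
(rehearsal, triage): rehearsal before triage ✓
(reindex, backup): reindex before backup ✓
(reindex, load_test): reindex before load_test ✓
(reindex, qa_pass): reindex before qa_pass ✓
(reindex, triage): reindex before triage ✓
... plus 7 further pairs not listed.
Count: 31.

31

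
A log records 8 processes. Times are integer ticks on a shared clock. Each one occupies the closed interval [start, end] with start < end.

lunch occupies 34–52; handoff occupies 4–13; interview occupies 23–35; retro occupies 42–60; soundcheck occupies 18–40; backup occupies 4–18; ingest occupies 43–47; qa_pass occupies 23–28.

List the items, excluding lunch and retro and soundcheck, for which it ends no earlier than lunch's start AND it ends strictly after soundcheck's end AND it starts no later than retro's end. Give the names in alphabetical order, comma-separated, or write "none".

Conditions: its end is no earlier than lunch's start (X.end >= 34) AND its end is strictly after soundcheck's end (X.end > 40) AND its start is no later than retro's end (X.start <= 60).
backup: end 18 >= 34? ✗; end 18 > 40? ✗; start 4 <= 60? ✓ → no.
handoff: end 13 >= 34? ✗; end 13 > 40? ✗; start 4 <= 60? ✓ → no.
ingest: end 47 >= 34? ✓; end 47 > 40? ✓; start 43 <= 60? ✓ → yes.
interview: end 35 >= 34? ✓; end 35 > 40? ✗; start 23 <= 60? ✓ → no.
qa_pass: end 28 >= 34? ✗; end 28 > 40? ✗; start 23 <= 60? ✓ → no.
Result: ingest.

ingest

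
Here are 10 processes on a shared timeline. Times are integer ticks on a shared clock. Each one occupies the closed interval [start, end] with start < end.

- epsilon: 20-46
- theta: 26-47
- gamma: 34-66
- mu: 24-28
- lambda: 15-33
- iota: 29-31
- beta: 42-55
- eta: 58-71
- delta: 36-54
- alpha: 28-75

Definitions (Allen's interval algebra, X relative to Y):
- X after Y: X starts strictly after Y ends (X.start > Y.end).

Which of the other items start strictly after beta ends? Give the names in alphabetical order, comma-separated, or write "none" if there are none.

Target beta = [42, 55].
alpha [28, 75] → contains → no.
delta [36, 54] → overlaps → no.
epsilon [20, 46] → overlaps → no.
eta [58, 71] → after → yes.
gamma [34, 66] → contains → no.
iota [29, 31] → before → no.
lambda [15, 33] → before → no.
mu [24, 28] → before → no.
theta [26, 47] → overlaps → no.
Result: eta.

eta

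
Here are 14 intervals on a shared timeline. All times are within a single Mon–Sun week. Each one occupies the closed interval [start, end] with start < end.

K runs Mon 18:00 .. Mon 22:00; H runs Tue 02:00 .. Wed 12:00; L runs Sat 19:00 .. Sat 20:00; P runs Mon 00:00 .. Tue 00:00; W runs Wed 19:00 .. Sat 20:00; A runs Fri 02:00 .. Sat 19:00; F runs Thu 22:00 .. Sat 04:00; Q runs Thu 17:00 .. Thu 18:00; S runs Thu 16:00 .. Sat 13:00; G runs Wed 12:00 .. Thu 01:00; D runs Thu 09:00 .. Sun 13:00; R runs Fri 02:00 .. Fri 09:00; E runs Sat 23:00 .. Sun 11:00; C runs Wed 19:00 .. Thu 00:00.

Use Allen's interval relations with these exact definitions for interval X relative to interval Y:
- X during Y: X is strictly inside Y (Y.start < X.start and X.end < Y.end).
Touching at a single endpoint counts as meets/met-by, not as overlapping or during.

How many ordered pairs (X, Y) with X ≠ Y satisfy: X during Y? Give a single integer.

18

Checking all 182 ordered pairs for relation 'during'; matching pairs in alphabetical order:
(A, D): A during D ✓
(A, W): A during W ✓
(C, G): C during G ✓
(E, D): E during D ✓
(F, D): F during D ✓
(F, S): F during S ✓
(F, W): F during W ✓
(K, P): K during P ✓
(L, D): L during D ✓
(Q, D): Q during D ✓
(Q, S): Q during S ✓
(Q, W): Q during W ✓
(R, D): R during D ✓
(R, F): R during F ✓
(R, S): R during S ✓
(R, W): R during W ✓
(S, D): S during D ✓
(S, W): S during W ✓
Count: 18.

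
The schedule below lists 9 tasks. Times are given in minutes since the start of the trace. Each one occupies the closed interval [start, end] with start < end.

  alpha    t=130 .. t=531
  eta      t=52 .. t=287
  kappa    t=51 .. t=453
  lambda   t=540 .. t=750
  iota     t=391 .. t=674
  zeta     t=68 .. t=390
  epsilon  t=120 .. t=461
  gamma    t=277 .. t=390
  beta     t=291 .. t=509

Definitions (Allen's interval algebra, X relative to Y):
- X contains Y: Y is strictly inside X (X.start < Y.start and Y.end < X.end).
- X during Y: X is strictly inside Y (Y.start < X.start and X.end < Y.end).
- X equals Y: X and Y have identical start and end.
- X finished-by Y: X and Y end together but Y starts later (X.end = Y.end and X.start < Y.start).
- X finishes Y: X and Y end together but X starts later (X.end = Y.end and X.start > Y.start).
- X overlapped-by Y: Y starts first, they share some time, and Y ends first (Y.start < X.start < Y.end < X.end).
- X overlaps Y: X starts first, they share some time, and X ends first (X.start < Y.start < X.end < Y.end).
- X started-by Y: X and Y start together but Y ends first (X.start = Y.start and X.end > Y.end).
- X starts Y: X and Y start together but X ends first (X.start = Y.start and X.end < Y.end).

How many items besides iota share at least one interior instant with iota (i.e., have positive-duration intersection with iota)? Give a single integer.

5

Target iota = [t=391, t=674].
alpha [t=130, t=531] → overlaps → counts.
beta [t=291, t=509] → overlaps → counts.
epsilon [t=120, t=461] → overlaps → counts.
eta [t=52, t=287] → before → no.
gamma [t=277, t=390] → before → no.
kappa [t=51, t=453] → overlaps → counts.
lambda [t=540, t=750] → overlapped-by → counts.
zeta [t=68, t=390] → before → no.
Total: 5.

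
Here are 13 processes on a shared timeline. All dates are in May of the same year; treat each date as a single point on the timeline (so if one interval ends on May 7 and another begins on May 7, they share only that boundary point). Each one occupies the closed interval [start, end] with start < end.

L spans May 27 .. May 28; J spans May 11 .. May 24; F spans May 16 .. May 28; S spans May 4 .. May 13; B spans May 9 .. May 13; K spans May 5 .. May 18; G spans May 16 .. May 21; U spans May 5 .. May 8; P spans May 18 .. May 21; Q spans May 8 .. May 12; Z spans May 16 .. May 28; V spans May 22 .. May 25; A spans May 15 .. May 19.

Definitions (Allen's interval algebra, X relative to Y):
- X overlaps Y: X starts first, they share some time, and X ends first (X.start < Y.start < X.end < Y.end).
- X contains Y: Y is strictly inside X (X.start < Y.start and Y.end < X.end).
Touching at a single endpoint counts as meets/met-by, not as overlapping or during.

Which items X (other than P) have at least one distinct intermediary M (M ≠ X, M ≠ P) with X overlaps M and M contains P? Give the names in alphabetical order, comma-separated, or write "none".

Target P = [May 18, May 21].
Intermediaries M with M contains P: F, J, Z.
Via F — items with X overlaps F: A, J, K.
Via J — items with X overlaps J: B, K, Q, S.
Via Z — items with X overlaps Z: A, J, K.
Union: A, B, J, K, Q, S.

A, B, J, K, Q, S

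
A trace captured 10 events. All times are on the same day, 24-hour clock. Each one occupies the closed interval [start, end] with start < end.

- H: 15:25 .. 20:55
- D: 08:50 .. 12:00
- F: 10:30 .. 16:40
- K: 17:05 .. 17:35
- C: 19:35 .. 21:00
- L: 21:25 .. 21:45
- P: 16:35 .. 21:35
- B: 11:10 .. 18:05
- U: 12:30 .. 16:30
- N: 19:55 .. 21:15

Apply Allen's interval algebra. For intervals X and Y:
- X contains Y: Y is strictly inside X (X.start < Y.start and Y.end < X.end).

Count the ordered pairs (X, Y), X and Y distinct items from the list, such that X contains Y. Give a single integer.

Checking all 90 ordered pairs for relation 'contains'; matching pairs in alphabetical order:
(B, K): B contains K ✓
(B, U): B contains U ✓
(F, U): F contains U ✓
(H, K): H contains K ✓
(P, C): P contains C ✓
(P, K): P contains K ✓
(P, N): P contains N ✓
Count: 7.

7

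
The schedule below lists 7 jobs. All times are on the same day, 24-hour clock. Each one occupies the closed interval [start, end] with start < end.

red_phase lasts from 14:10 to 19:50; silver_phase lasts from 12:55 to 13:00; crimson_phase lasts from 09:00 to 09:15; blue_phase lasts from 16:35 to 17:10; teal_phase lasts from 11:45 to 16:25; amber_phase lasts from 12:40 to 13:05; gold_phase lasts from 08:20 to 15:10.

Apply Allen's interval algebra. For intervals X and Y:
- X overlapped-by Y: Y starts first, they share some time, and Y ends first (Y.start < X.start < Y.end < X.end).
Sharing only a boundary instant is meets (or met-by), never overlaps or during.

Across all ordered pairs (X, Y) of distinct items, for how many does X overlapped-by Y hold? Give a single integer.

Checking all 42 ordered pairs for relation 'overlapped-by'; matching pairs in alphabetical order:
(red_phase, gold_phase): red_phase overlapped-by gold_phase ✓
(red_phase, teal_phase): red_phase overlapped-by teal_phase ✓
(teal_phase, gold_phase): teal_phase overlapped-by gold_phase ✓
Count: 3.

3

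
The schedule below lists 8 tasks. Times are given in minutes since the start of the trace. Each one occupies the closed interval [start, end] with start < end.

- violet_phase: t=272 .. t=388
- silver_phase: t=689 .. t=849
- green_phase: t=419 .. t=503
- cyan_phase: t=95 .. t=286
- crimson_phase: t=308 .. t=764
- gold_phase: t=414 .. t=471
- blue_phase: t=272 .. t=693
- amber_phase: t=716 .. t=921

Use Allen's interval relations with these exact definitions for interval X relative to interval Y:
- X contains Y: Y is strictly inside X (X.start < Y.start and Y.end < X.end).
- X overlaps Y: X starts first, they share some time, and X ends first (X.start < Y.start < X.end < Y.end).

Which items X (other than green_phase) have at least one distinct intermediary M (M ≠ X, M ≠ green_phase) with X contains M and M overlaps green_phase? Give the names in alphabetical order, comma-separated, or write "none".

blue_phase, crimson_phase

Target green_phase = [t=419, t=503].
Intermediaries M with M overlaps green_phase: gold_phase.
Via gold_phase — items with X contains gold_phase: blue_phase, crimson_phase.
Union: blue_phase, crimson_phase.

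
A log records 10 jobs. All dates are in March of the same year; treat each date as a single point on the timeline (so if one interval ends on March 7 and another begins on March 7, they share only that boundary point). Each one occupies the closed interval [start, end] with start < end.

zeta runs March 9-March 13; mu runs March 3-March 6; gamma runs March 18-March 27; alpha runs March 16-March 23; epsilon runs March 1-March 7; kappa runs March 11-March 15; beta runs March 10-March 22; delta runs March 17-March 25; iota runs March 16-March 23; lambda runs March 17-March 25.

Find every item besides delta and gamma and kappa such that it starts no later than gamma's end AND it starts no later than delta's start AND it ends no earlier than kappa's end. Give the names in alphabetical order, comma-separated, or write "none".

Conditions: its start is no later than gamma's end (X.start <= March 27) AND its start is no later than delta's start (X.start <= March 17) AND its end is no earlier than kappa's end (X.end >= March 15).
alpha: start March 16 <= March 27? ✓; start March 16 <= March 17? ✓; end March 23 >= March 15? ✓ → yes.
beta: start March 10 <= March 27? ✓; start March 10 <= March 17? ✓; end March 22 >= March 15? ✓ → yes.
epsilon: start March 1 <= March 27? ✓; start March 1 <= March 17? ✓; end March 7 >= March 15? ✗ → no.
iota: start March 16 <= March 27? ✓; start March 16 <= March 17? ✓; end March 23 >= March 15? ✓ → yes.
lambda: start March 17 <= March 27? ✓; start March 17 <= March 17? ✓; end March 25 >= March 15? ✓ → yes.
mu: start March 3 <= March 27? ✓; start March 3 <= March 17? ✓; end March 6 >= March 15? ✗ → no.
zeta: start March 9 <= March 27? ✓; start March 9 <= March 17? ✓; end March 13 >= March 15? ✗ → no.
Result: alpha, beta, iota, lambda.

alpha, beta, iota, lambda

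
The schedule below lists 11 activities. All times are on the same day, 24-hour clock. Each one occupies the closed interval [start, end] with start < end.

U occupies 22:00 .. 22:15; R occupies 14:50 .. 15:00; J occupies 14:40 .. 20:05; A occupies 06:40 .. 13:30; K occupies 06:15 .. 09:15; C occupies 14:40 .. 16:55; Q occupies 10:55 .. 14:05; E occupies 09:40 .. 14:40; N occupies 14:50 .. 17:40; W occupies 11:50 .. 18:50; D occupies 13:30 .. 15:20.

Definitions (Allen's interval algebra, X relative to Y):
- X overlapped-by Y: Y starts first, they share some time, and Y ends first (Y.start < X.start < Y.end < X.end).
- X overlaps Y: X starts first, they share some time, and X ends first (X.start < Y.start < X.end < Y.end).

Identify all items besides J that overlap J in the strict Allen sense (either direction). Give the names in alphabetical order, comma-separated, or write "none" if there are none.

D, W

Target J = [14:40, 20:05].
A [06:40, 13:30] → before → no.
C [14:40, 16:55] → starts → no.
D [13:30, 15:20] → overlaps → yes.
E [09:40, 14:40] → meets → no.
K [06:15, 09:15] → before → no.
N [14:50, 17:40] → during → no.
Q [10:55, 14:05] → before → no.
R [14:50, 15:00] → during → no.
U [22:00, 22:15] → after → no.
W [11:50, 18:50] → overlaps → yes.
Result: D, W.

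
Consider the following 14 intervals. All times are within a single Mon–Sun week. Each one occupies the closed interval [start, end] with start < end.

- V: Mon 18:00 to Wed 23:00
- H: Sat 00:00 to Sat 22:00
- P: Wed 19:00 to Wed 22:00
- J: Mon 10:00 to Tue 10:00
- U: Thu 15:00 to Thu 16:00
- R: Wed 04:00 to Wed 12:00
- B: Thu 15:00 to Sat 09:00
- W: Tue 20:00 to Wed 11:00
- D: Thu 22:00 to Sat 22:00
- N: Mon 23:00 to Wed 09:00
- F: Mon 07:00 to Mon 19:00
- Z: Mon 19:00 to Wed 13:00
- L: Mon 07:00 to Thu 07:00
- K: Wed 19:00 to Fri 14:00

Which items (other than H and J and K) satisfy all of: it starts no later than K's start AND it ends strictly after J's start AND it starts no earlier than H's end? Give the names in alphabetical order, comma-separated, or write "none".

Conditions: its start is no later than K's start (X.start <= Wed 19:00) AND its end is strictly after J's start (X.end > Mon 10:00) AND its start is no earlier than H's end (X.start >= Sat 22:00).
B: start Thu 15:00 <= Wed 19:00? ✗; end Sat 09:00 > Mon 10:00? ✓; start Thu 15:00 >= Sat 22:00? ✗ → no.
D: start Thu 22:00 <= Wed 19:00? ✗; end Sat 22:00 > Mon 10:00? ✓; start Thu 22:00 >= Sat 22:00? ✗ → no.
F: start Mon 07:00 <= Wed 19:00? ✓; end Mon 19:00 > Mon 10:00? ✓; start Mon 07:00 >= Sat 22:00? ✗ → no.
L: start Mon 07:00 <= Wed 19:00? ✓; end Thu 07:00 > Mon 10:00? ✓; start Mon 07:00 >= Sat 22:00? ✗ → no.
N: start Mon 23:00 <= Wed 19:00? ✓; end Wed 09:00 > Mon 10:00? ✓; start Mon 23:00 >= Sat 22:00? ✗ → no.
P: start Wed 19:00 <= Wed 19:00? ✓; end Wed 22:00 > Mon 10:00? ✓; start Wed 19:00 >= Sat 22:00? ✗ → no.
R: start Wed 04:00 <= Wed 19:00? ✓; end Wed 12:00 > Mon 10:00? ✓; start Wed 04:00 >= Sat 22:00? ✗ → no.
U: start Thu 15:00 <= Wed 19:00? ✗; end Thu 16:00 > Mon 10:00? ✓; start Thu 15:00 >= Sat 22:00? ✗ → no.
V: start Mon 18:00 <= Wed 19:00? ✓; end Wed 23:00 > Mon 10:00? ✓; start Mon 18:00 >= Sat 22:00? ✗ → no.
W: start Tue 20:00 <= Wed 19:00? ✓; end Wed 11:00 > Mon 10:00? ✓; start Tue 20:00 >= Sat 22:00? ✗ → no.
Z: start Mon 19:00 <= Wed 19:00? ✓; end Wed 13:00 > Mon 10:00? ✓; start Mon 19:00 >= Sat 22:00? ✗ → no.
Result: none.

none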